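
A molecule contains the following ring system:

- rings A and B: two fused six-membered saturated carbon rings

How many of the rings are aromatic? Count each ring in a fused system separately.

Ring A has only sp³ atoms, so it is not fully conjugated — not aromatic (cyclohexane ring).
Ring B has only sp³ atoms, so it is not fully conjugated — not aromatic (cyclohexane ring).
No ring is aromatic. Total: 0.

0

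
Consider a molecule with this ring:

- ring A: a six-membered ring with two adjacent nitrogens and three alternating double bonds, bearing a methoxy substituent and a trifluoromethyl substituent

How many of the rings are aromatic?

1

Ring A is fully conjugated (every ring atom contributes a p orbital); 3 ring double bonds give 6 π electrons. 6 = 4(1)+2, so ring A is aromatic (pyridazine).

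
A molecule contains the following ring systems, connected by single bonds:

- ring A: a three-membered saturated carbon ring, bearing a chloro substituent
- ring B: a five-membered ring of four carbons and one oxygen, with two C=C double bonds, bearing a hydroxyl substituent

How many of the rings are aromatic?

Ring A has only sp³ atoms, so it is not fully conjugated — not aromatic (cyclopropane).
Ring B is planar and fully conjugated; 2 ring double bonds (4 π electrons) plus a heteroatom lone pair (2) give 6 π electrons. That satisfies 4n+2 with n=1, so ring B is aromatic (furan).
Aromatic: B. Total: 1.

1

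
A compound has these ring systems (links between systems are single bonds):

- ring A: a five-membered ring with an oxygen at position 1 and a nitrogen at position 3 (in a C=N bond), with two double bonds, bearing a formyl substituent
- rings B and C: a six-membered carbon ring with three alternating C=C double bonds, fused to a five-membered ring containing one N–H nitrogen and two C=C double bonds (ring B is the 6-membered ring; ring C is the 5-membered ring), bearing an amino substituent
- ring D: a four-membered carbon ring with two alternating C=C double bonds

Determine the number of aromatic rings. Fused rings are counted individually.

3

Ring A is fully conjugated (every ring atom contributes a p orbital); 2 ring double bonds (4 π electrons) plus a heteroatom lone pair (2) give 6 π electrons. 6 = 4(1)+2, so ring A is aromatic (oxazole).
Rings B and C form a fused bicyclic system (with one N–H) with 9 sp² atoms and 10 π electrons from ring double bonds plus a heteroatom lone pair. 10 = 4(2)+2, so the system is aromatic and both rings count as aromatic (indole).
Ring D has only sp² ring atoms; a planar conformation would have a fully conjugated π system of 4 electrons. But 4 = 4(1), which is 4n not 4n+2, so ring D is not aromatic (cyclobutadiene) — cyclobutadiene is antiaromatic and distorts to a rectangle.
Aromatic: A, B, C. Total: 3.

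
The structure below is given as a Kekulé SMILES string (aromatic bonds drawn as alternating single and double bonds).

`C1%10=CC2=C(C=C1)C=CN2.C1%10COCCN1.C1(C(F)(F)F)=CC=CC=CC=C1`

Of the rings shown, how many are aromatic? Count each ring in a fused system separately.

2

The SMILES encodes a six-membered carbon ring with three alternating C=C double bonds, fused to a five-membered ring containing one N–H nitrogen and two C=C double bonds; a six-membered saturated ring with an oxygen and an N–H nitrogen at positions 1 and 4; an eight-membered carbon ring with four alternating C=C double bonds.
The fused 6/5-membered bicyclic (with one N–H) is a single π system with 9 sp² atoms and 10 π electrons from ring double bonds plus a heteroatom lone pair. 10 = 4(2)+2, so the system is aromatic and both rings count as aromatic (indole).
The 6-membered ring with one oxygen and one N–H (1,4) has only sp³ atoms, so it is not fully conjugated — not aromatic (morpholine).
The 8-membered ring has only sp² ring atoms; a planar conformation would have a fully conjugated π system of 8 electrons. But 8 = 4(2), which is 4n not 4n+2, so it is not aromatic (cyclooctatetraene) — cyclooctatetraene distorts into a non-planar tub to avoid antiaromaticity.
2 of the 4 rings are aromatic. Total: 2.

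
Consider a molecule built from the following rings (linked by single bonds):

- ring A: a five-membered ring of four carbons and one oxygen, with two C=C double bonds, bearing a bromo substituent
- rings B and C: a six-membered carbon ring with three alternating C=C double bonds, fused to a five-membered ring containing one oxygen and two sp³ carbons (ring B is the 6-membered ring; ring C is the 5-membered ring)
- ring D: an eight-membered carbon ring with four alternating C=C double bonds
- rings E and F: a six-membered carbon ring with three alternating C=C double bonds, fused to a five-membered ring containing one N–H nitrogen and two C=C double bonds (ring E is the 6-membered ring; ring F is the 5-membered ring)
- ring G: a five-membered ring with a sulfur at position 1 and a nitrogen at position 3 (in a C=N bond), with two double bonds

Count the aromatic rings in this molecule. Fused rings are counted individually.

5

Ring A is planar and fully conjugated; 2 ring double bonds (4 π electrons) plus a heteroatom lone pair (2) give 6 π electrons. Since 6 = 4n+2 (n=1), ring A is aromatic (furan).
Ring B is fully conjugated (every ring atom contributes a p orbital); 3 ring double bonds give 6 π electrons. Since 6 = 4n+2 (n=1), ring B is aromatic (benzene ring).
Ring C has two sp³ carbons, so it is not fully conjugated — not aromatic (oxolane ring).
Ring D has only sp² ring atoms; a planar conformation would have a fully conjugated π system of 8 electrons. But 8 = 4(2), which is 4n not 4n+2, so ring D is not aromatic (cyclooctatetraene) — cyclooctatetraene distorts into a non-planar tub to avoid antiaromaticity.
Rings E and F form a fused bicyclic system (with one N–H) with 9 sp² atoms and 10 π electrons from ring double bonds plus a heteroatom lone pair. 10 = 4(2)+2, so the system is aromatic and both rings count as aromatic (indole).
Ring G is planar and fully conjugated; 2 ring double bonds (4 π electrons) plus a heteroatom lone pair (2) give 6 π electrons. That satisfies 4n+2 with n=1, so ring G is aromatic (thiazole).
Aromatic: A, B, E, F, G. Total: 5.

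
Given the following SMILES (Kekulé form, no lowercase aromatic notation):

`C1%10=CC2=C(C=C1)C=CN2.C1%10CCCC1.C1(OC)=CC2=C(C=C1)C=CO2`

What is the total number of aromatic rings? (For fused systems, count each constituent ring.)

4

The SMILES encodes a six-membered carbon ring with three alternating C=C double bonds, fused to a five-membered ring containing one N–H nitrogen and two C=C double bonds; a five-membered saturated carbon ring; a six-membered carbon ring with three alternating C=C double bonds, fused to a five-membered ring containing one oxygen and two C=C double bonds.
The fused 6/5-membered bicyclic (with one N–H) is a single π system with 9 sp² atoms and 10 π electrons from ring double bonds plus a heteroatom lone pair. 10 = 4(2)+2, so the system is aromatic and both rings count as aromatic (indole).
The 5-membered ring has only sp³ atoms, so it is not fully conjugated — not aromatic (cyclopentane).
The fused 6/5-membered bicyclic (with one oxygen) is a single π system with 9 sp² atoms and 10 π electrons from ring double bonds plus a heteroatom lone pair. 10 = 4(2)+2, so the system is aromatic and both rings count as aromatic (benzofuran).
4 of the 5 rings are aromatic. Total: 4.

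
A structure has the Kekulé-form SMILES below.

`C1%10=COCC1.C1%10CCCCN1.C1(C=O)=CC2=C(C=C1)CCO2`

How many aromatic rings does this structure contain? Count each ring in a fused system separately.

1

The SMILES encodes a five-membered ring of four carbons and one oxygen, with one C=C double bond and two sp³ carbons; a six-membered saturated ring of five carbons and one N–H nitrogen; a six-membered carbon ring with three alternating C=C double bonds, fused to a five-membered ring containing one oxygen and two sp³ carbons.
The 5-membered ring with one oxygen has two sp³ carbons, so it is not fully conjugated — not aromatic (2,3-dihydrofuran).
The 6-membered ring with one N–H has only sp³ atoms, so it is not fully conjugated — not aromatic (piperidine).
The 6-membered ring has a continuous p-orbital overlap around the ring; 3 ring double bonds give 6 π electrons. That satisfies 4n+2 with n=1, so it is aromatic (benzene ring).
The second 5-membered ring with one oxygen has two sp³ carbons, so it is not fully conjugated — not aromatic (oxolane ring).
1 of the 4 rings is aromatic. Total: 1.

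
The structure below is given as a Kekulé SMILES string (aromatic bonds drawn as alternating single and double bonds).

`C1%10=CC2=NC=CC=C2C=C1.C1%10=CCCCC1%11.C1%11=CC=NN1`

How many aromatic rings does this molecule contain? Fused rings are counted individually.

3

The SMILES encodes two fused six-membered rings, each with three alternating double bonds; one ring is all carbon and the other has one ring nitrogen; a six-membered carbon ring with one C=C double bond; a five-membered ring with two adjacent nitrogens (one bearing H, one in a double bond) and two double bonds.
The fused 6/6-membered bicyclic (with one nitrogen) is a single π system with 10 sp² atoms and 10 π electrons from ring double bonds. 10 = 4(2)+2, so the system is aromatic and both rings count as aromatic (quinoline).
The 6-membered ring has four sp³ carbons, so it is not fully conjugated — not aromatic (cyclohexene).
The 5-membered ring with two adjacent nitrogens (one N–H, one =N–) is planar and fully conjugated; 2 ring double bonds (4 π electrons) plus a heteroatom lone pair (2) give 6 π electrons. 6 = 4(1)+2, so it is aromatic (pyrazole).
3 of the 4 rings are aromatic. Total: 3.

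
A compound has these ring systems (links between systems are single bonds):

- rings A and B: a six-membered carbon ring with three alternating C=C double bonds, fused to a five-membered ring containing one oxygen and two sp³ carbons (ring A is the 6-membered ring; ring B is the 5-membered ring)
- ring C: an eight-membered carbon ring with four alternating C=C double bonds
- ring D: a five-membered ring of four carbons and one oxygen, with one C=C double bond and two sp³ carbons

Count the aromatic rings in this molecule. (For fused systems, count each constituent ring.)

1

Ring A is fully conjugated (every ring atom contributes a p orbital); 3 ring double bonds give 6 π electrons. Since 6 = 4n+2 (n=1), ring A is aromatic (benzene ring).
Ring B has two sp³ carbons, so it is not fully conjugated — not aromatic (oxolane ring).
Ring C has only sp² ring atoms; a planar conformation would have a fully conjugated π system of 8 electrons. But 8 = 4(2), which is 4n not 4n+2, so ring C is not aromatic (cyclooctatetraene) — cyclooctatetraene distorts into a non-planar tub to avoid antiaromaticity.
Ring D has two sp³ carbons, so it is not fully conjugated — not aromatic (2,3-dihydrofuran).
Aromatic: A. Total: 1.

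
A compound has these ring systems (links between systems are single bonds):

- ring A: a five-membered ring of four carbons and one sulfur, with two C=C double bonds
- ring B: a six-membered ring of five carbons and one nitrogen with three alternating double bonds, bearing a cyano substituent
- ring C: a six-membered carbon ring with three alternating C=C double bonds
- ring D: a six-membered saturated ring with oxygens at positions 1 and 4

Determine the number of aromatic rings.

3

Ring A is planar and fully conjugated; 2 ring double bonds (4 π electrons) plus a heteroatom lone pair (2) give 6 π electrons. 6 = 4(1)+2, so ring A is aromatic (thiophene).
Ring B has a continuous p-orbital overlap around the ring; 3 ring double bonds give 6 π electrons. Since 6 = 4n+2 (n=1), ring B is aromatic (pyridine).
Ring C has a continuous p-orbital overlap around the ring; 3 ring double bonds give 6 π electrons. That satisfies 4n+2 with n=1, so ring C is aromatic (benzene).
Ring D has only sp³ atoms, so it is not fully conjugated — not aromatic (1,4-dioxane).
Aromatic: A, B, C. Total: 3.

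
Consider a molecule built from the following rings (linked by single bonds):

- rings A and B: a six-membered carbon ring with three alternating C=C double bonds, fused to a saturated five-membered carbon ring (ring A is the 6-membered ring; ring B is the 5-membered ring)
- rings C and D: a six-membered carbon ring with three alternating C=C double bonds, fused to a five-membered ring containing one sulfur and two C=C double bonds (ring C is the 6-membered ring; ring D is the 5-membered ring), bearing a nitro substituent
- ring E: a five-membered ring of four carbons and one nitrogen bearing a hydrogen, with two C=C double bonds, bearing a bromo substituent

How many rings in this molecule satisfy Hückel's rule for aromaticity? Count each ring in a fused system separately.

4

Ring A is fully conjugated (every ring atom contributes a p orbital); 3 ring double bonds give 6 π electrons. That satisfies 4n+2 with n=1, so ring A is aromatic (benzene ring).
Ring B has three sp³ carbons, so it is not fully conjugated — not aromatic (cyclopentane ring).
Rings C and D form a fused bicyclic system (with one sulfur) with 9 sp² atoms and 10 π electrons from ring double bonds plus a heteroatom lone pair. 10 = 4(2)+2, so the system is aromatic and both rings count as aromatic (benzothiophene).
Ring E is planar and fully conjugated; 2 ring double bonds (4 π electrons) plus a heteroatom lone pair (2) give 6 π electrons. 6 = 4(1)+2, so ring E is aromatic (pyrrole).
Aromatic: A, C, D, E. Total: 4.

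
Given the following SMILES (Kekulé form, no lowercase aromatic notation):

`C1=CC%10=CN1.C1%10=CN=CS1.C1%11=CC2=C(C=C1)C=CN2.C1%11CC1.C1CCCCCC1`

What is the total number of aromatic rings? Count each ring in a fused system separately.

The SMILES encodes a five-membered ring of four carbons and one nitrogen bearing a hydrogen, with two C=C double bonds; a five-membered ring with a sulfur at position 1 and a nitrogen at position 3 (in a C=N bond), with two double bonds; a six-membered carbon ring with three alternating C=C double bonds, fused to a five-membered ring containing one N–H nitrogen and two C=C double bonds; a three-membered saturated carbon ring; a seven-membered saturated carbon ring.
The 5-membered ring with one N–H has a continuous p-orbital overlap around the ring; 2 ring double bonds (4 π electrons) plus a heteroatom lone pair (2) give 6 π electrons. Since 6 = 4n+2 (n=1), it is aromatic (pyrrole).
The 5-membered ring with one sulfur and one =N– is planar and fully conjugated; 2 ring double bonds (4 π electrons) plus a heteroatom lone pair (2) give 6 π electrons. That satisfies 4n+2 with n=1, so it is aromatic (thiazole).
The fused 6/5-membered bicyclic (with one N–H) is a single π system with 9 sp² atoms and 10 π electrons from ring double bonds plus a heteroatom lone pair. 10 = 4(2)+2, so the system is aromatic and both rings count as aromatic (indole).
The 3-membered ring has only sp³ atoms, so it is not fully conjugated — not aromatic (cyclopropane).
The 7-membered ring has only sp³ atoms, so it is not fully conjugated — not aromatic (cycloheptane).
4 of the 6 rings are aromatic. Total: 4.

4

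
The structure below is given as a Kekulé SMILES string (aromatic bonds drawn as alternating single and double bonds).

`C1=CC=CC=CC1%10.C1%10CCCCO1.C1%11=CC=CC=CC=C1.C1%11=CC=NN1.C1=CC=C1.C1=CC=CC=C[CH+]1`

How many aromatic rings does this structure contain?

2

The SMILES encodes a seven-membered carbon ring with three C=C double bonds and one sp³ carbon; a six-membered saturated ring of five carbons and one oxygen; an eight-membered carbon ring with four alternating C=C double bonds; a five-membered ring with two adjacent nitrogens (one bearing H, one in a double bond) and two double bonds; a four-membered carbon ring with two alternating C=C double bonds; a seven-membered all-carbon ring bearing a positive charge on one carbon, with three C=C double bonds.
The 7-membered ring has one sp³ carbon, so it is not fully conjugated — not aromatic (cycloheptatriene).
The 6-membered ring with one oxygen has only sp³ atoms, so it is not fully conjugated — not aromatic (tetrahydropyran).
The 8-membered ring has only sp² ring atoms; a planar conformation would have a fully conjugated π system of 8 electrons. But 8 = 4(2), which is 4n not 4n+2, so it is not aromatic (cyclooctatetraene) — cyclooctatetraene distorts into a non-planar tub to avoid antiaromaticity.
The 5-membered ring with two adjacent nitrogens (one N–H, one =N–) has a continuous p-orbital overlap around the ring; 2 ring double bonds (4 π electrons) plus a heteroatom lone pair (2) give 6 π electrons. Since 6 = 4n+2 (n=1), it is aromatic (pyrazole).
The 4-membered ring has only sp² ring atoms; a planar conformation would have a fully conjugated π system of 4 electrons. But 4 = 4(1), which is 4n not 4n+2, so it is not aromatic (cyclobutadiene) — cyclobutadiene is antiaromatic and distorts to a rectangle.
The second 7-membered ring is fully conjugated (every ring atom contributes a p orbital); 3 ring double bonds (6 π electrons) plus the carbocation's empty p orbital (0, but keeps the ring conjugated) give 6 π electrons. 6 = 4(1)+2, so it is aromatic (tropylium cation).
2 of the 6 rings are aromatic. Total: 2.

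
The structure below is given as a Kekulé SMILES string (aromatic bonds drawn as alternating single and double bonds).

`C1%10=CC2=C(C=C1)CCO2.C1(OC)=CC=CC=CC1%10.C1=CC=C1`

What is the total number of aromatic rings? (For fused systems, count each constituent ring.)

1

The SMILES encodes a six-membered carbon ring with three alternating C=C double bonds, fused to a five-membered ring containing one oxygen and two sp³ carbons; a seven-membered carbon ring with three C=C double bonds and one sp³ carbon; a four-membered carbon ring with two alternating C=C double bonds.
The 6-membered ring is fully conjugated (every ring atom contributes a p orbital); 3 ring double bonds give 6 π electrons. Since 6 = 4n+2 (n=1), it is aromatic (benzene ring).
The 5-membered ring with one oxygen has two sp³ carbons, so it is not fully conjugated — not aromatic (oxolane ring).
The 7-membered ring has one sp³ carbon, so it is not fully conjugated — not aromatic (cycloheptatriene).
The 4-membered ring has only sp² ring atoms; a planar conformation would have a fully conjugated π system of 4 electrons. But 4 = 4(1), which is 4n not 4n+2, so it is not aromatic (cyclobutadiene) — cyclobutadiene is antiaromatic and distorts to a rectangle.
1 of the 4 rings is aromatic. Total: 1.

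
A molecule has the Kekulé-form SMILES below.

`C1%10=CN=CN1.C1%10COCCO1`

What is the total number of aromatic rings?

The SMILES encodes a five-membered ring with nitrogens at positions 1 and 3 (one bearing H, one in a C=N bond) and two double bonds; a six-membered saturated ring with oxygens at positions 1 and 4.
The 5-membered ring with two nitrogens (one N–H, one =N–) is fully conjugated (every ring atom contributes a p orbital); 2 ring double bonds (4 π electrons) plus a heteroatom lone pair (2) give 6 π electrons. That satisfies 4n+2 with n=1, so it is aromatic (imidazole).
The 6-membered ring with two oxygens (1,4) has only sp³ atoms, so it is not fully conjugated — not aromatic (1,4-dioxane).
1 of the 2 rings is aromatic. Total: 1.

1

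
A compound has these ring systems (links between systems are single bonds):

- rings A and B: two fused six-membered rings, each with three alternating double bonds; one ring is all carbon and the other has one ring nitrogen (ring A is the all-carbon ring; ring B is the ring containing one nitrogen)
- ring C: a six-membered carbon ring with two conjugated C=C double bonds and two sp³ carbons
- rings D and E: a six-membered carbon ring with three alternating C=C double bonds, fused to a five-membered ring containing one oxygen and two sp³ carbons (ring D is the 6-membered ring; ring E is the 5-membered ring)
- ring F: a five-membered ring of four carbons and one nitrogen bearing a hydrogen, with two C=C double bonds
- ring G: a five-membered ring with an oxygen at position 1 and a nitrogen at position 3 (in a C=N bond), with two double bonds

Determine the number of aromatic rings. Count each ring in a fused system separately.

5

Rings A and B form a fused bicyclic system (with one nitrogen) with 10 sp² atoms and 10 π electrons from ring double bonds. 10 = 4(2)+2, so the system is aromatic and both rings count as aromatic (quinoline).
Ring C has two sp³ carbons, so it is not fully conjugated — not aromatic (1,3-cyclohexadiene).
Ring D is fully conjugated (every ring atom contributes a p orbital); 3 ring double bonds give 6 π electrons. 6 = 4(1)+2, so ring D is aromatic (benzene ring).
Ring E has two sp³ carbons, so it is not fully conjugated — not aromatic (oxolane ring).
Ring F is fully conjugated (every ring atom contributes a p orbital); 2 ring double bonds (4 π electrons) plus a heteroatom lone pair (2) give 6 π electrons. Since 6 = 4n+2 (n=1), ring F is aromatic (pyrrole).
Ring G is fully conjugated (every ring atom contributes a p orbital); 2 ring double bonds (4 π electrons) plus a heteroatom lone pair (2) give 6 π electrons. That satisfies 4n+2 with n=1, so ring G is aromatic (oxazole).
Aromatic: A, B, D, F, G. Total: 5.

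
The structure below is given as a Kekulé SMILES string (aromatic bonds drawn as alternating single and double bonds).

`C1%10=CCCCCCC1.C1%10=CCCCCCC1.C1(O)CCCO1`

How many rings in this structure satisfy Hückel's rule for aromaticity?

0

The SMILES encodes an eight-membered carbon ring with one C=C double bond; an eight-membered carbon ring with one C=C double bond; a five-membered saturated ring of four carbons and one oxygen.
The 8-membered ring has six sp³ carbons, so it is not fully conjugated — not aromatic (cyclooctene).
The second 8-membered ring has six sp³ carbons, so it is not fully conjugated — not aromatic (cyclooctene).
The 5-membered ring with one oxygen has only sp³ atoms, so it is not fully conjugated — not aromatic (tetrahydrofuran).
None of the rings are aromatic. Total: 0.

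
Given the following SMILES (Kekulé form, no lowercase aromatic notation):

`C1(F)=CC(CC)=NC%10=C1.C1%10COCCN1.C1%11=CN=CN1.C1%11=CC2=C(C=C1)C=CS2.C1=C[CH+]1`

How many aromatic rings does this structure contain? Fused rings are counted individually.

5

The SMILES encodes a six-membered ring of five carbons and one nitrogen with three alternating double bonds; a six-membered saturated ring with an oxygen and an N–H nitrogen at positions 1 and 4; a five-membered ring with nitrogens at positions 1 and 3 (one bearing H, one in a C=N bond) and two double bonds; a six-membered carbon ring with three alternating C=C double bonds, fused to a five-membered ring containing one sulfur and two C=C double bonds; a three-membered all-carbon ring bearing a positive charge on one carbon, with one C=C double bond.
The 6-membered ring with one nitrogen is planar and fully conjugated; 3 ring double bonds give 6 π electrons. 6 = 4(1)+2, so it is aromatic (pyridine).
The 6-membered ring with one oxygen and one N–H (1,4) has only sp³ atoms, so it is not fully conjugated — not aromatic (morpholine).
The 5-membered ring with two nitrogens (one N–H, one =N–) is fully conjugated (every ring atom contributes a p orbital); 2 ring double bonds (4 π electrons) plus a heteroatom lone pair (2) give 6 π electrons. 6 = 4(1)+2, so it is aromatic (imidazole).
The fused 6/5-membered bicyclic (with one sulfur) is a single π system with 9 sp² atoms and 10 π electrons from ring double bonds plus a heteroatom lone pair. 10 = 4(2)+2, so the system is aromatic and both rings count as aromatic (benzothiophene).
The 3-membered ring is planar and fully conjugated; 1 ring double bond (2 π electrons) plus the carbocation's empty p orbital (0, but keeps the ring conjugated) give 2 π electrons. Since 2 = 4n+2 (n=0), it is aromatic (cyclopropenyl cation).
5 of the 6 rings are aromatic. Total: 5.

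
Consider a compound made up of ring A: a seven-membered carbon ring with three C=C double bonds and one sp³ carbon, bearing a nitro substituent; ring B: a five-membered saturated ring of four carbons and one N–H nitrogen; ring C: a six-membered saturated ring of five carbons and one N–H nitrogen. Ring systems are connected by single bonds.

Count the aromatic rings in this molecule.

Ring A has one sp³ carbon, so it is not fully conjugated — not aromatic (cycloheptatriene).
Ring B has only sp³ atoms, so it is not fully conjugated — not aromatic (pyrrolidine).
Ring C has only sp³ atoms, so it is not fully conjugated — not aromatic (piperidine).
No ring is aromatic. Total: 0.

0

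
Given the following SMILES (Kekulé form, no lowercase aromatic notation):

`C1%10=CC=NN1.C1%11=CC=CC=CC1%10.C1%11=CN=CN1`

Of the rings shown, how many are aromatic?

The SMILES encodes a five-membered ring with two adjacent nitrogens (one bearing H, one in a double bond) and two double bonds; a seven-membered carbon ring with three C=C double bonds and one sp³ carbon; a five-membered ring with nitrogens at positions 1 and 3 (one bearing H, one in a C=N bond) and two double bonds.
The 5-membered ring with two adjacent nitrogens (one N–H, one =N–) is planar and fully conjugated; 2 ring double bonds (4 π electrons) plus a heteroatom lone pair (2) give 6 π electrons. That satisfies 4n+2 with n=1, so it is aromatic (pyrazole).
The 7-membered ring has one sp³ carbon, so it is not fully conjugated — not aromatic (cycloheptatriene).
The 5-membered ring with two nitrogens (one N–H, one =N–) has a continuous p-orbital overlap around the ring; 2 ring double bonds (4 π electrons) plus a heteroatom lone pair (2) give 6 π electrons. Since 6 = 4n+2 (n=1), it is aromatic (imidazole).
2 of the 3 rings are aromatic. Total: 2.

2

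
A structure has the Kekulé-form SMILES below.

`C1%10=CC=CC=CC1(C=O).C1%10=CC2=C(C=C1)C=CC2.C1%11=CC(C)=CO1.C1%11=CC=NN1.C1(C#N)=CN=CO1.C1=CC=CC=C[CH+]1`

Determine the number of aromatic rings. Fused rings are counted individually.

The SMILES encodes a seven-membered carbon ring with three C=C double bonds and one sp³ carbon; a six-membered carbon ring with three alternating C=C double bonds, fused to a five-membered carbon ring containing one C=C double bond and one sp³ carbon; a five-membered ring of four carbons and one oxygen, with two C=C double bonds; a five-membered ring with two adjacent nitrogens (one bearing H, one in a double bond) and two double bonds; a five-membered ring with an oxygen at position 1 and a nitrogen at position 3 (in a C=N bond), with two double bonds; a seven-membered all-carbon ring bearing a positive charge on one carbon, with three C=C double bonds.
The 7-membered ring has one sp³ carbon, so it is not fully conjugated — not aromatic (cycloheptatriene).
The 6-membered ring is planar and fully conjugated; 3 ring double bonds give 6 π electrons. That satisfies 4n+2 with n=1, so it is aromatic (benzene ring).
The 5-membered ring has one sp³ carbon, so it is not fully conjugated — not aromatic (cyclopentene ring).
The 5-membered ring with one oxygen is planar and fully conjugated; 2 ring double bonds (4 π electrons) plus a heteroatom lone pair (2) give 6 π electrons. Since 6 = 4n+2 (n=1), it is aromatic (furan).
The 5-membered ring with two adjacent nitrogens (one N–H, one =N–) is planar and fully conjugated; 2 ring double bonds (4 π electrons) plus a heteroatom lone pair (2) give 6 π electrons. That satisfies 4n+2 with n=1, so it is aromatic (pyrazole).
The 5-membered ring with one oxygen and one =N– is planar and fully conjugated; 2 ring double bonds (4 π electrons) plus a heteroatom lone pair (2) give 6 π electrons. 6 = 4(1)+2, so it is aromatic (oxazole).
The second 7-membered ring has a continuous p-orbital overlap around the ring; 3 ring double bonds (6 π electrons) plus the carbocation's empty p orbital (0, but keeps the ring conjugated) give 6 π electrons. 6 = 4(1)+2, so it is aromatic (tropylium cation).
5 of the 7 rings are aromatic. Total: 5.

5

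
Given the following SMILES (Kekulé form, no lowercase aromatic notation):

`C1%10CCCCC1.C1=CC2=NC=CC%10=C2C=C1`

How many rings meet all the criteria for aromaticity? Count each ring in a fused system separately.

The SMILES encodes a six-membered saturated carbon ring; two fused six-membered rings, each with three alternating double bonds; one ring is all carbon and the other has one ring nitrogen.
The 6-membered ring has only sp³ atoms, so it is not fully conjugated — not aromatic (cyclohexane).
The fused 6/6-membered bicyclic (with one nitrogen) is a single π system with 10 sp² atoms and 10 π electrons from ring double bonds. 10 = 4(2)+2, so the system is aromatic and both rings count as aromatic (quinoline).
2 of the 3 rings are aromatic. Total: 2.

2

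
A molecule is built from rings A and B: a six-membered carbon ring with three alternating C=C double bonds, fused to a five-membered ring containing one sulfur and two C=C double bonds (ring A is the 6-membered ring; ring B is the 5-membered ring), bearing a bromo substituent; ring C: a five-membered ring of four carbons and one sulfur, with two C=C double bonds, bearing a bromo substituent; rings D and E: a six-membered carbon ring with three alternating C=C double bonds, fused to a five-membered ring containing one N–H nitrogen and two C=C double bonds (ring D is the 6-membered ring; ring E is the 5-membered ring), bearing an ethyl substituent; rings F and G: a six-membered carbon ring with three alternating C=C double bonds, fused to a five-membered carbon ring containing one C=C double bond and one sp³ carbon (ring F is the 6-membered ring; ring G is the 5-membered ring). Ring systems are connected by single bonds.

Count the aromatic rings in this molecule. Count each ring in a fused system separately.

Rings A and B form a fused bicyclic system (with one sulfur) with 9 sp² atoms and 10 π electrons from ring double bonds plus a heteroatom lone pair. 10 = 4(2)+2, so the system is aromatic and both rings count as aromatic (benzothiophene).
Ring C has a continuous p-orbital overlap around the ring; 2 ring double bonds (4 π electrons) plus a heteroatom lone pair (2) give 6 π electrons. That satisfies 4n+2 with n=1, so ring C is aromatic (thiophene).
Rings D and E form a fused bicyclic system (with one N–H) with 9 sp² atoms and 10 π electrons from ring double bonds plus a heteroatom lone pair. 10 = 4(2)+2, so the system is aromatic and both rings count as aromatic (indole).
Ring F has a continuous p-orbital overlap around the ring; 3 ring double bonds give 6 π electrons. That satisfies 4n+2 with n=1, so ring F is aromatic (benzene ring).
Ring G has one sp³ carbon, so it is not fully conjugated — not aromatic (cyclopentene ring).
Aromatic: A, B, C, D, E, F. Total: 6.

6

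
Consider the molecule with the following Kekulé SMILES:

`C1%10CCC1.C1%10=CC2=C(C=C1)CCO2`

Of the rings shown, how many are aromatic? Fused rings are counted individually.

The SMILES encodes a four-membered saturated carbon ring; a six-membered carbon ring with three alternating C=C double bonds, fused to a five-membered ring containing one oxygen and two sp³ carbons.
The 4-membered ring has only sp³ atoms, so it is not fully conjugated — not aromatic (cyclobutane).
The 6-membered ring has a continuous p-orbital overlap around the ring; 3 ring double bonds give 6 π electrons. Since 6 = 4n+2 (n=1), it is aromatic (benzene ring).
The 5-membered ring with one oxygen has two sp³ carbons, so it is not fully conjugated — not aromatic (oxolane ring).
1 of the 3 rings is aromatic. Total: 1.

1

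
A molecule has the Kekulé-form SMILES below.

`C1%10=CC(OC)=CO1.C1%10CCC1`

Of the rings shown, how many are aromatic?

1

The SMILES encodes a five-membered ring of four carbons and one oxygen, with two C=C double bonds; a four-membered saturated carbon ring.
The 5-membered ring with one oxygen is planar and fully conjugated; 2 ring double bonds (4 π electrons) plus a heteroatom lone pair (2) give 6 π electrons. Since 6 = 4n+2 (n=1), it is aromatic (furan).
The 4-membered ring has only sp³ atoms, so it is not fully conjugated — not aromatic (cyclobutane).
1 of the 2 rings is aromatic. Total: 1.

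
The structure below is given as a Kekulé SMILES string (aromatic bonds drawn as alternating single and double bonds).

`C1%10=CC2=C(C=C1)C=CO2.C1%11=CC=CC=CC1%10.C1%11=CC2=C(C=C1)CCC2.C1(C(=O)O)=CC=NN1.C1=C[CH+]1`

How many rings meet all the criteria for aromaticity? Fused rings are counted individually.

The SMILES encodes a six-membered carbon ring with three alternating C=C double bonds, fused to a five-membered ring containing one oxygen and two C=C double bonds; a seven-membered carbon ring with three C=C double bonds and one sp³ carbon; a six-membered carbon ring with three alternating C=C double bonds, fused to a saturated five-membered carbon ring; a five-membered ring with two adjacent nitrogens (one bearing H, one in a double bond) and two double bonds; a three-membered all-carbon ring bearing a positive charge on one carbon, with one C=C double bond.
The fused 6/5-membered bicyclic (with one oxygen) is a single π system with 9 sp² atoms and 10 π electrons from ring double bonds plus a heteroatom lone pair. 10 = 4(2)+2, so the system is aromatic and both rings count as aromatic (benzofuran).
The 7-membered ring has one sp³ carbon, so it is not fully conjugated — not aromatic (cycloheptatriene).
The 6-membered ring has a continuous p-orbital overlap around the ring; 3 ring double bonds give 6 π electrons. 6 = 4(1)+2, so it is aromatic (benzene ring).
The 5-membered ring has three sp³ carbons, so it is not fully conjugated — not aromatic (cyclopentane ring).
The 5-membered ring with two adjacent nitrogens (one N–H, one =N–) has a continuous p-orbital overlap around the ring; 2 ring double bonds (4 π electrons) plus a heteroatom lone pair (2) give 6 π electrons. That satisfies 4n+2 with n=1, so it is aromatic (pyrazole).
The 3-membered ring is fully conjugated (every ring atom contributes a p orbital); 1 ring double bond (2 π electrons) plus the carbocation's empty p orbital (0, but keeps the ring conjugated) give 2 π electrons. That satisfies 4n+2 with n=0, so it is aromatic (cyclopropenyl cation).
5 of the 7 rings are aromatic. Total: 5.

5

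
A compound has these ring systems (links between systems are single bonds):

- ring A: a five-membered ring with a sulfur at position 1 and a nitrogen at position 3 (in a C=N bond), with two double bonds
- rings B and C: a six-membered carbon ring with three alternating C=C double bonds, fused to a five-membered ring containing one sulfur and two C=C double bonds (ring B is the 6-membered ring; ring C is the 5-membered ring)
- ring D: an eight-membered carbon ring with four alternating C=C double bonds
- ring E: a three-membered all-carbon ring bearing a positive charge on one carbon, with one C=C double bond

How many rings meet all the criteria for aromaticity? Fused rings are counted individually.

4

Ring A is planar and fully conjugated; 2 ring double bonds (4 π electrons) plus a heteroatom lone pair (2) give 6 π electrons. Since 6 = 4n+2 (n=1), ring A is aromatic (thiazole).
Rings B and C form a fused bicyclic system (with one sulfur) with 9 sp² atoms and 10 π electrons from ring double bonds plus a heteroatom lone pair. 10 = 4(2)+2, so the system is aromatic and both rings count as aromatic (benzothiophene).
Ring D has only sp² ring atoms; a planar conformation would have a fully conjugated π system of 8 electrons. But 8 = 4(2), which is 4n not 4n+2, so ring D is not aromatic (cyclooctatetraene) — cyclooctatetraene distorts into a non-planar tub to avoid antiaromaticity.
Ring E is fully conjugated (every ring atom contributes a p orbital); 1 ring double bond (2 π electrons) plus the carbocation's empty p orbital (0, but keeps the ring conjugated) give 2 π electrons. 2 = 4(0)+2, so ring E is aromatic (cyclopropenyl cation).
Aromatic: A, B, C, E. Total: 4.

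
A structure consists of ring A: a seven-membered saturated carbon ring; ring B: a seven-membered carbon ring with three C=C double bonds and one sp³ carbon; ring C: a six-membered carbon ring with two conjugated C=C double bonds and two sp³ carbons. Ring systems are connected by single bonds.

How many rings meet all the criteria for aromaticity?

0

Ring A has only sp³ atoms, so it is not fully conjugated — not aromatic (cycloheptane).
Ring B has one sp³ carbon, so it is not fully conjugated — not aromatic (cycloheptatriene).
Ring C has two sp³ carbons, so it is not fully conjugated — not aromatic (1,3-cyclohexadiene).
No ring is aromatic. Total: 0.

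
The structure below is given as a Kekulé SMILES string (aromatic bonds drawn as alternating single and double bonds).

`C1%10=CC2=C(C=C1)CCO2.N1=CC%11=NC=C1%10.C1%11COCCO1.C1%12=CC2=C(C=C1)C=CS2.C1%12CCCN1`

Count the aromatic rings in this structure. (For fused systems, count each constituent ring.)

4

The SMILES encodes a six-membered carbon ring with three alternating C=C double bonds, fused to a five-membered ring containing one oxygen and two sp³ carbons; a six-membered ring with nitrogens at positions 1 and 4 and three alternating double bonds; a six-membered saturated ring with oxygens at positions 1 and 4; a six-membered carbon ring with three alternating C=C double bonds, fused to a five-membered ring containing one sulfur and two C=C double bonds; a five-membered saturated ring of four carbons and one N–H nitrogen.
The 6-membered ring has a continuous p-orbital overlap around the ring; 3 ring double bonds give 6 π electrons. 6 = 4(1)+2, so it is aromatic (benzene ring).
The 5-membered ring with one oxygen has two sp³ carbons, so it is not fully conjugated — not aromatic (oxolane ring).
The 6-membered ring with two nitrogens (1,4) is fully conjugated (every ring atom contributes a p orbital); 3 ring double bonds give 6 π electrons. 6 = 4(1)+2, so it is aromatic (pyrazine).
The 6-membered ring with two oxygens (1,4) has only sp³ atoms, so it is not fully conjugated — not aromatic (1,4-dioxane).
The fused 6/5-membered bicyclic (with one sulfur) is a single π system with 9 sp² atoms and 10 π electrons from ring double bonds plus a heteroatom lone pair. 10 = 4(2)+2, so the system is aromatic and both rings count as aromatic (benzothiophene).
The 5-membered ring with one N–H has only sp³ atoms, so it is not fully conjugated — not aromatic (pyrrolidine).
4 of the 7 rings are aromatic. Total: 4.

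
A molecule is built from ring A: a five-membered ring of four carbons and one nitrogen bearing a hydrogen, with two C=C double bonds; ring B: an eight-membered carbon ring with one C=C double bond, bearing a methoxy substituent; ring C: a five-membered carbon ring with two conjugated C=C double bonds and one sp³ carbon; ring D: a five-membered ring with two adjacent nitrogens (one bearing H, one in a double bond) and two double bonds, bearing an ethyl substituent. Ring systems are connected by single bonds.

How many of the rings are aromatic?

2

Ring A is planar and fully conjugated; 2 ring double bonds (4 π electrons) plus a heteroatom lone pair (2) give 6 π electrons. 6 = 4(1)+2, so ring A is aromatic (pyrrole).
Ring B has six sp³ carbons, so it is not fully conjugated — not aromatic (cyclooctene).
Ring C has one sp³ carbon, so it is not fully conjugated — not aromatic (cyclopentadiene).
Ring D is planar and fully conjugated; 2 ring double bonds (4 π electrons) plus a heteroatom lone pair (2) give 6 π electrons. 6 = 4(1)+2, so ring D is aromatic (pyrazole).
Aromatic: A, D. Total: 2.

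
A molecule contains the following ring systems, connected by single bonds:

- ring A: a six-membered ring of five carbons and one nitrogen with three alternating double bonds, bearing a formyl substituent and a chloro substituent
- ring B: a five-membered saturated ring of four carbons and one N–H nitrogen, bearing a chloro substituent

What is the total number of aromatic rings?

1

Ring A is fully conjugated (every ring atom contributes a p orbital); 3 ring double bonds give 6 π electrons. 6 = 4(1)+2, so ring A is aromatic (pyridine).
Ring B has only sp³ atoms, so it is not fully conjugated — not aromatic (pyrrolidine).
Aromatic: A. Total: 1.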